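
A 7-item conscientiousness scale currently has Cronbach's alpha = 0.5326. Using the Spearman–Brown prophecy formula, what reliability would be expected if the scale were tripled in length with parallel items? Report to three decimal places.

predicted reliability = 0.774

Length factor m = 3
α' = m·α / (1 + (m−1)·α)
   = 3 × 0.5326 / (1 + (3 − 1) × 0.5326)
   = 1.5978 / 2.0652 = 0.774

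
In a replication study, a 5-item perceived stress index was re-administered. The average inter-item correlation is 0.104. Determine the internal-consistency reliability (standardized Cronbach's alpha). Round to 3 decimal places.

Standardized α = k·r̄ / (1 + (k−1)·r̄) = 5 × 0.104 / (1 + 4 × 0.104)
  = 0.5200 / 1.4160 = 0.367

α = 0.367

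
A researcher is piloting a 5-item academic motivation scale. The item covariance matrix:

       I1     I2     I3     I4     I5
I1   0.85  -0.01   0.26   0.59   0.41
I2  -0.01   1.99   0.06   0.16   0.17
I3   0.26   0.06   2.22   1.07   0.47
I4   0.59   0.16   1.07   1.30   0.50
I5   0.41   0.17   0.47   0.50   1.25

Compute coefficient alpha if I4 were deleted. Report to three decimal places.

α = 0.402

Remaining items: I1, I2, I3, I5 (k = 4).
ΣVar(i) = 0.85 + 1.99 + 2.22 + 1.25 = 6.31
σ²_T = 6.31 + 2 × 1.36 = 9.03
α (item deleted) = (4/3)·(1 − 6.31/9.03) = 0.402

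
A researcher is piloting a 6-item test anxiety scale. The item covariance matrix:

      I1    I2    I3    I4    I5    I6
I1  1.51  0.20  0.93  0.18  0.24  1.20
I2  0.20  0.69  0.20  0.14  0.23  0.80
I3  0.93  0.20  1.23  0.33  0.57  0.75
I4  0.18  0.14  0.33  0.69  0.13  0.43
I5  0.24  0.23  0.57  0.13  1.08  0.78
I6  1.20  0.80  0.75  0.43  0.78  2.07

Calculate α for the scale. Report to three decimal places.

Σσᵢ² = 1.51 + 0.69 + 1.23 + 0.69 + 1.08 + 2.07 = 7.27
Sum of off-diagonal covariances = 7.11
Var(T) = 7.27 + 2 × 7.11 = 21.49
α = (k/(k−1))·(1 − Σσᵢ²/Var(T)) = (6/5)·(1 − 7.27/21.49) = 0.794

α = 0.794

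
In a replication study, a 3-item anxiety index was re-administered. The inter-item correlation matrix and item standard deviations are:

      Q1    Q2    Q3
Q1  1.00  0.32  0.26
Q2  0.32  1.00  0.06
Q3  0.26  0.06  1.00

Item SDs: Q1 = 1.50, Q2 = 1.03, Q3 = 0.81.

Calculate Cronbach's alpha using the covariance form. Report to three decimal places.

α = 0.454

Σσ²ᵢ = 1.50² + 1.03² + 0.81² = 3.9670
Covariances σ_ij = r_ij · s_i · s_j:
  σ(Q1,Q2) = 0.32 × 1.50 × 1.03 = 0.4944
  σ(Q1,Q3) = 0.26 × 1.50 × 0.81 = 0.3159
  σ(Q2,Q3) = 0.06 × 1.03 × 0.81 = 0.0501
σ²_T = Σσ²ᵢ + 2·Σσ_ij = 3.9670 + 2 × 0.8604 = 5.6878
α = (3/2)·(1 − 3.9670/5.6878) = 0.454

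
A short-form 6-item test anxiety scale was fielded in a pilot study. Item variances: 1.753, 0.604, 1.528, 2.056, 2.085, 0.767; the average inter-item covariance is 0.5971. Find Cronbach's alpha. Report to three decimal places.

α = 0.805

Σσ²ᵢ = 1.753 + 0.604 + 1.528 + 2.056 + 2.085 + 0.767 = 8.793
Sum of the 15 distinct covariances = 15 × 0.5971 = 8.9565
Var(T) = Σσ²ᵢ + 2·Σcov = 8.793 + 2 × 8.9565 = 26.7060
α = (6/5)·(1 − 8.793/26.7060) = 0.805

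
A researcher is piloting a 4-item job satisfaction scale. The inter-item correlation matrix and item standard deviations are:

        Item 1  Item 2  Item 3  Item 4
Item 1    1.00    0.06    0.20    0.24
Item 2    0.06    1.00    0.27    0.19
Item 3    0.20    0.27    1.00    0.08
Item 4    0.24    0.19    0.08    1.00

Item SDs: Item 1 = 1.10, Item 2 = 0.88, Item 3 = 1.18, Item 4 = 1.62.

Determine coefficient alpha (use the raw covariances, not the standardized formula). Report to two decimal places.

Σσ²ᵢ = 1.10² + 0.88² + 1.18² + 1.62² = 6.0012
Covariances σ_ij = r_ij · s_i · s_j:
  σ(Item 1,Item 2) = 0.06 × 1.10 × 0.88 = 0.0581
  σ(Item 1,Item 3) = 0.20 × 1.10 × 1.18 = 0.2596
  σ(Item 1,Item 4) = 0.24 × 1.10 × 1.62 = 0.4277
  σ(Item 2,Item 3) = 0.27 × 0.88 × 1.18 = 0.2804
  σ(Item 2,Item 4) = 0.19 × 0.88 × 1.62 = 0.2709
  σ(Item 3,Item 4) = 0.08 × 1.18 × 1.62 = 0.1529
σ²_T = Σσ²ᵢ + 2·Σσ_ij = 6.0012 + 2 × 1.4496 = 8.9004
α = (4/3)·(1 − 6.0012/8.9004) = 0.43

coefficient alpha = 0.43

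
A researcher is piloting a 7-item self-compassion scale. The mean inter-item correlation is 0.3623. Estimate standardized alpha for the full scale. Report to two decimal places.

α = 0.80

Standardized α = k·r̄ / (1 + (k−1)·r̄) = 7 × 0.3623 / (1 + 6 × 0.3623)
  = 2.5361 / 3.1738 = 0.80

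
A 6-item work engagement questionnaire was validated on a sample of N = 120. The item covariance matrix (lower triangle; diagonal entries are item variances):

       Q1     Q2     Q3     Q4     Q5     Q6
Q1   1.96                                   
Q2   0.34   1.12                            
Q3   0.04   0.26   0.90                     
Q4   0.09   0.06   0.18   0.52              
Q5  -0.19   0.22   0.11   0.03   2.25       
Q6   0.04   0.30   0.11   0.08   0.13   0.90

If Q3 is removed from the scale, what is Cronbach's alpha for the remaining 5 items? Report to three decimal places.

Cronbach's alpha = 0.307

Remaining items: Q1, Q2, Q4, Q5, Q6 (k = 5).
Σσ²ᵢ = 1.96 + 1.12 + 0.52 + 2.25 + 0.90 = 6.75
total variance = 6.75 + 2 × 1.10 = 8.95
α (item deleted) = (5/4)·(1 − 6.75/8.95) = 0.307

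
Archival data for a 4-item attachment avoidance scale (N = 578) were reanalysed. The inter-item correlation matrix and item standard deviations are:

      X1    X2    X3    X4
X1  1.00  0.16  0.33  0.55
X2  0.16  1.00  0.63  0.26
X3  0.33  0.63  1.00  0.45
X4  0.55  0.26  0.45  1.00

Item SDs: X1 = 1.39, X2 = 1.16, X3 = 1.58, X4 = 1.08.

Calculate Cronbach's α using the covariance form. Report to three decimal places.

α = 0.719

Σσ²ᵢ = 1.39² + 1.16² + 1.58² + 1.08² = 6.9405
Covariances σ_ij = r_ij · s_i · s_j:
  σ(X1,X2) = 0.16 × 1.39 × 1.16 = 0.2580
  σ(X1,X3) = 0.33 × 1.39 × 1.58 = 0.7247
  σ(X1,X4) = 0.55 × 1.39 × 1.08 = 0.8257
  σ(X2,X3) = 0.63 × 1.16 × 1.58 = 1.1547
  σ(X2,X4) = 0.26 × 1.16 × 1.08 = 0.3257
  σ(X3,X4) = 0.45 × 1.58 × 1.08 = 0.7679
σ²_T = Σσ²ᵢ + 2·Σσ_ij = 6.9405 + 2 × 4.0567 = 15.0539
α = (4/3)·(1 − 6.9405/15.0539) = 0.719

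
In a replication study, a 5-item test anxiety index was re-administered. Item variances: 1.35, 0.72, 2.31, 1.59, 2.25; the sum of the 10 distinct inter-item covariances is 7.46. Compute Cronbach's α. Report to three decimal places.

α = 0.806

Σσᵢ² = 1.35 + 0.72 + 2.31 + 1.59 + 2.25 = 8.22
Sum of distinct covariances = 7.46
total variance = Σσᵢ² + 2·Σcov = 8.22 + 2 × 7.46 = 23.14
α = (5/4)·(1 − 8.22/23.14) = 0.806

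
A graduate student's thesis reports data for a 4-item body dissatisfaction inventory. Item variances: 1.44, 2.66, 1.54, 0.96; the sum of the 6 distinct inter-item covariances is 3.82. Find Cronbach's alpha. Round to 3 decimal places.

Σσ²ᵢ = 1.44 + 2.66 + 1.54 + 0.96 = 6.60
Sum of distinct covariances = 3.82
σ²_T = Σσ²ᵢ + 2·Σcov = 6.60 + 2 × 3.82 = 14.24
α = (4/3)·(1 − 6.60/14.24) = 0.715

Cronbach's alpha = 0.715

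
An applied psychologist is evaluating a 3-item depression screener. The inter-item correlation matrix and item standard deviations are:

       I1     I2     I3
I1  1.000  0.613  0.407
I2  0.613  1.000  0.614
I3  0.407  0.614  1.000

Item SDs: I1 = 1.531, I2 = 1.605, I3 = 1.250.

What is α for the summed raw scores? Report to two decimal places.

α = 0.78

Σσ²ᵢ = 1.531² + 1.605² + 1.250² = 6.4825
Covariances σ_ij = r_ij · s_i · s_j:
  σ(I1,I2) = 0.613 × 1.531 × 1.605 = 1.5063
  σ(I1,I3) = 0.407 × 1.531 × 1.250 = 0.7789
  σ(I2,I3) = 0.614 × 1.605 × 1.250 = 1.2318
σ²_T = Σσ²ᵢ + 2·Σσ_ij = 6.4825 + 2 × 3.5170 = 13.5165
α = (3/2)·(1 − 6.4825/13.5165) = 0.78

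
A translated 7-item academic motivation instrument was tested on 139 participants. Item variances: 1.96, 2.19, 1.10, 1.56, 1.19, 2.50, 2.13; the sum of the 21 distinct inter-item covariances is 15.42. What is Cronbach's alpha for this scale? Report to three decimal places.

Σσ²ᵢ = 1.96 + 2.19 + 1.10 + 1.56 + 1.19 + 2.50 + 2.13 = 12.63
Sum of distinct covariances = 15.42
Var(T) = Σσ²ᵢ + 2·Σcov = 12.63 + 2 × 15.42 = 43.47
α = (7/6)·(1 − 12.63/43.47) = 0.828

α = 0.828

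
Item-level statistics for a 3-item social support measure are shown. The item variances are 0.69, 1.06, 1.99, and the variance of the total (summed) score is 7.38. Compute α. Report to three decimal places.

Σσ²ᵢ = 0.69 + 1.06 + 1.99 = 3.74
α = (k/(k−1))·(1 − Σσ²ᵢ/σ²_total) = (3/2)·(1 − 3.74/7.38) = 0.740

α = 0.740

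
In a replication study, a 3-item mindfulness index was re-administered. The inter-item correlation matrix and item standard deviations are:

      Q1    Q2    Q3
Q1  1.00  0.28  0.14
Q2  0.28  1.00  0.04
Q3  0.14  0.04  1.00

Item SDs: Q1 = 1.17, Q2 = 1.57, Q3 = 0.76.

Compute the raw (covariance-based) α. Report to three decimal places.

α = 0.356

Σσ²ᵢ = 1.17² + 1.57² + 0.76² = 4.4114
Covariances σ_ij = r_ij · s_i · s_j:
  σ(Q1,Q2) = 0.28 × 1.17 × 1.57 = 0.5143
  σ(Q1,Q3) = 0.14 × 1.17 × 0.76 = 0.1245
  σ(Q2,Q3) = 0.04 × 1.57 × 0.76 = 0.0477
σ²_T = Σσ²ᵢ + 2·Σσ_ij = 4.4114 + 2 × 0.6865 = 5.7844
α = (3/2)·(1 − 4.4114/5.7844) = 0.356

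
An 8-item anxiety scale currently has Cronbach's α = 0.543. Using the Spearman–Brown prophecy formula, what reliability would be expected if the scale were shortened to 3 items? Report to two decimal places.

Length factor m = 3/8 = 0.3750
α' = m·α / (1 − (1−m)·α)
   = 3/8 × 0.543 / (1 − (1 − 3/8) × 0.543)
   = 0.2036 / 0.6606 = 0.31

predicted reliability = 0.31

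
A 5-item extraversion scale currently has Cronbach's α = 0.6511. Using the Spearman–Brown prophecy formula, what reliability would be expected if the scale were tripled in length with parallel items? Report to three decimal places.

predicted reliability = 0.848

Length factor m = 3
α' = m·α / (1 + (m−1)·α)
   = 3 × 0.6511 / (1 + (3 − 1) × 0.6511)
   = 1.9533 / 2.3022 = 0.848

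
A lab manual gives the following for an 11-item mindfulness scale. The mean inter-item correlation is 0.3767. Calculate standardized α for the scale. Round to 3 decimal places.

standardized α = 0.869

Standardized α = k·r̄ / (1 + (k−1)·r̄) = 11 × 0.3767 / (1 + 10 × 0.3767)
  = 4.1437 / 4.7670 = 0.869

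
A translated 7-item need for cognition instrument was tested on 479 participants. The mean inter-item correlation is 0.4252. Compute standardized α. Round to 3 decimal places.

Standardized α = k·r̄ / (1 + (k−1)·r̄) = 7 × 0.4252 / (1 + 6 × 0.4252)
  = 2.9764 / 3.5512 = 0.838

standardized α = 0.838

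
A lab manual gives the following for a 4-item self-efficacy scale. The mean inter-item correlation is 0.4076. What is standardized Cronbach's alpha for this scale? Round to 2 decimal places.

Standardized α = k·r̄ / (1 + (k−1)·r̄) = 4 × 0.4076 / (1 + 3 × 0.4076)
  = 1.6304 / 2.2228 = 0.73

α = 0.73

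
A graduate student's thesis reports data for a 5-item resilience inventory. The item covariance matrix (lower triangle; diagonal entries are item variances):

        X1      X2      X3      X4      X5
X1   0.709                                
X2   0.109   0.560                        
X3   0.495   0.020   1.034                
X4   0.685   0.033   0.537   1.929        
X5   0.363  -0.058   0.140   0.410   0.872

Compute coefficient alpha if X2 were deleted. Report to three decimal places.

Remaining items: X1, X3, X4, X5 (k = 4).
ΣVar(i) = 0.709 + 1.034 + 1.929 + 0.872 = 4.544
σ²_T = 4.544 + 2 × 2.630 = 9.804
α (item deleted) = (4/3)·(1 − 4.544/9.804) = 0.715

α = 0.715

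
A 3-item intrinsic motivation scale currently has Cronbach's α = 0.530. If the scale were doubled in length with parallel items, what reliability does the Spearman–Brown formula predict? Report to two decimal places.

predicted reliability = 0.69

Length factor m = 2
α' = m·α / (1 + (m−1)·α)
   = 2 × 0.530 / (1 + (2 − 1) × 0.530)
   = 1.0600 / 1.5300 = 0.69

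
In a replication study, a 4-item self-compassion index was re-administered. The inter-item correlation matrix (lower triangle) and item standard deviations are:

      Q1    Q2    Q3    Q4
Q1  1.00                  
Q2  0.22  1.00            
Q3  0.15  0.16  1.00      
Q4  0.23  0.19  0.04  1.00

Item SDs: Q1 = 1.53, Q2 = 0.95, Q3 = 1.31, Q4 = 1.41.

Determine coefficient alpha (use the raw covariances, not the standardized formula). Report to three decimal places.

Σσ²ᵢ = 1.53² + 0.95² + 1.31² + 1.41² = 6.9476
Covariances σ_ij = r_ij · s_i · s_j:
  σ(Q1,Q2) = 0.22 × 1.53 × 0.95 = 0.3198
  σ(Q1,Q3) = 0.15 × 1.53 × 1.31 = 0.3006
  σ(Q1,Q4) = 0.23 × 1.53 × 1.41 = 0.4962
  σ(Q2,Q3) = 0.16 × 0.95 × 1.31 = 0.1991
  σ(Q2,Q4) = 0.19 × 0.95 × 1.41 = 0.2545
  σ(Q3,Q4) = 0.04 × 1.31 × 1.41 = 0.0739
σ²_T = Σσ²ᵢ + 2·Σσ_ij = 6.9476 + 2 × 1.6441 = 10.2358
α = (4/3)·(1 − 6.9476/10.2358) = 0.428

coefficient alpha = 0.428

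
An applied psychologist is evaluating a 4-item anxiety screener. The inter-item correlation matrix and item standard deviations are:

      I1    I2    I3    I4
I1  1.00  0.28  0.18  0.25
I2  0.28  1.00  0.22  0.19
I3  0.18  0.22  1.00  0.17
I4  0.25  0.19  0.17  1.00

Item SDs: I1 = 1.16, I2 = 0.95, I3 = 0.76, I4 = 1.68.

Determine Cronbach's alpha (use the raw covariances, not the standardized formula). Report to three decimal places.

Σσ²ᵢ = 1.16² + 0.95² + 0.76² + 1.68² = 5.6481
Covariances σ_ij = r_ij · s_i · s_j:
  σ(I1,I2) = 0.28 × 1.16 × 0.95 = 0.3086
  σ(I1,I3) = 0.18 × 1.16 × 0.76 = 0.1587
  σ(I1,I4) = 0.25 × 1.16 × 1.68 = 0.4872
  σ(I2,I3) = 0.22 × 0.95 × 0.76 = 0.1588
  σ(I2,I4) = 0.19 × 0.95 × 1.68 = 0.3032
  σ(I3,I4) = 0.17 × 0.76 × 1.68 = 0.2171
σ²_T = Σσ²ᵢ + 2·Σσ_ij = 5.6481 + 2 × 1.6336 = 8.9153
α = (4/3)·(1 − 5.6481/8.9153) = 0.489

α = 0.489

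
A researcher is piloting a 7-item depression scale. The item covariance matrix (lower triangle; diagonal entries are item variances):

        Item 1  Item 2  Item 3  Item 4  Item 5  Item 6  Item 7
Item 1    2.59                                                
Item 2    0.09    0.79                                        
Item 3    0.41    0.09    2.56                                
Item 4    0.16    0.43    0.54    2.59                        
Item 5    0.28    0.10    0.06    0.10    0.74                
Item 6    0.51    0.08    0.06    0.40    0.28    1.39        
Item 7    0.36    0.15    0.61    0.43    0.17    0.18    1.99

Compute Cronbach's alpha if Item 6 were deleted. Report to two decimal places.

Remaining items: Item 1, Item 2, Item 3, Item 4, Item 5, Item 7 (k = 6).
sum of item variances = 2.59 + 0.79 + 2.56 + 2.59 + 0.74 + 1.99 = 11.26
total variance = 11.26 + 2 × 3.98 = 19.22
α (item deleted) = (6/5)·(1 − 11.26/19.22) = 0.50

Cronbach's alpha = 0.50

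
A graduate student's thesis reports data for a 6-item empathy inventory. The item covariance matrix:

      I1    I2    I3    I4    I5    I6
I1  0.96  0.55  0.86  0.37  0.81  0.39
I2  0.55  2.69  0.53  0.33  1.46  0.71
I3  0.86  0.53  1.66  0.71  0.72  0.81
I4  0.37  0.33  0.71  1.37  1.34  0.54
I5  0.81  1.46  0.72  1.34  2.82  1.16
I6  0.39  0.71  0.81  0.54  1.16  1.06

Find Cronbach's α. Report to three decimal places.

α = 0.818

ΣVar(i) = 0.96 + 2.69 + 1.66 + 1.37 + 2.82 + 1.06 = 10.56
Sum of off-diagonal covariances = 11.29
σ²_total = 10.56 + 2 × 11.29 = 33.14
α = (k/(k−1))·(1 − ΣVar(i)/σ²_total) = (6/5)·(1 − 10.56/33.14) = 0.818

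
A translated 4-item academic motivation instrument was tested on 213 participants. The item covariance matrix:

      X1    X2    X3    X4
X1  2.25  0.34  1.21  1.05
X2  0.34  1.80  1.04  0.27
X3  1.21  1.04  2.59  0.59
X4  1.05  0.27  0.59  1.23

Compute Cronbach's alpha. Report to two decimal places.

sum of item variances = 2.25 + 1.80 + 2.59 + 1.23 = 7.87
Σ_{i<j} σ_ij = 4.50
Var(T) = 7.87 + 2 × 4.50 = 16.87
α = (k/(k−1))·(1 − sum of item variances/Var(T)) = (4/3)·(1 − 7.87/16.87) = 0.71

α = 0.71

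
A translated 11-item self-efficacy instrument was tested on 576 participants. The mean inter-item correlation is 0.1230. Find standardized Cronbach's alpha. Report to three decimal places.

Standardized α = k·r̄ / (1 + (k−1)·r̄) = 11 × 0.1230 / (1 + 10 × 0.1230)
  = 1.3530 / 2.2300 = 0.607

α = 0.607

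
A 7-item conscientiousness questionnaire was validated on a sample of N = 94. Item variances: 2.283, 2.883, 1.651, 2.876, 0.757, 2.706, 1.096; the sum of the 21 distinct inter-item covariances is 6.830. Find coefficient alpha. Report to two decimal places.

ΣVar(i) = 2.283 + 2.883 + 1.651 + 2.876 + 0.757 + 2.706 + 1.096 = 14.252
Sum of distinct covariances = 6.830
σ²_T = ΣVar(i) + 2·Σcov = 14.252 + 2 × 6.830 = 27.912
α = (7/6)·(1 − 14.252/27.912) = 0.57

α = 0.57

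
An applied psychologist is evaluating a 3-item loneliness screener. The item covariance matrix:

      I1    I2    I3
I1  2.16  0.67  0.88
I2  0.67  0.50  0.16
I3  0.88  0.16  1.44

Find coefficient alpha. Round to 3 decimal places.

α = 0.682

ΣVar(i) = 2.16 + 0.50 + 1.44 = 4.10
Sum of the distinct covariances = 1.71
σ²_T = 4.10 + 2 × 1.71 = 7.52
α = (k/(k−1))·(1 − ΣVar(i)/σ²_T) = (3/2)·(1 − 4.10/7.52) = 0.682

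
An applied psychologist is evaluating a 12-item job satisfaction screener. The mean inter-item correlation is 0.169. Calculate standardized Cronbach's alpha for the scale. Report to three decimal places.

Standardized α = k·r̄ / (1 + (k−1)·r̄) = 12 × 0.169 / (1 + 11 × 0.169)
  = 2.0280 / 2.8590 = 0.709

α = 0.709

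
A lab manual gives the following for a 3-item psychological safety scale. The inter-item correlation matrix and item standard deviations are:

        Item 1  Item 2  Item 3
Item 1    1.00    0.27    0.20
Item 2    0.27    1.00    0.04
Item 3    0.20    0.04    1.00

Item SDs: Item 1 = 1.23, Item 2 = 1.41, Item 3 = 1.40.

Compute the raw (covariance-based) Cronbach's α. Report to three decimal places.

Σσ²ᵢ = 1.23² + 1.41² + 1.40² = 5.4610
Covariances σ_ij = r_ij · s_i · s_j:
  σ(Item 1,Item 2) = 0.27 × 1.23 × 1.41 = 0.4683
  σ(Item 1,Item 3) = 0.20 × 1.23 × 1.40 = 0.3444
  σ(Item 2,Item 3) = 0.04 × 1.41 × 1.40 = 0.0790
σ²_T = Σσ²ᵢ + 2·Σσ_ij = 5.4610 + 2 × 0.8917 = 7.2444
α = (3/2)·(1 − 5.4610/7.2444) = 0.369

Cronbach's α = 0.369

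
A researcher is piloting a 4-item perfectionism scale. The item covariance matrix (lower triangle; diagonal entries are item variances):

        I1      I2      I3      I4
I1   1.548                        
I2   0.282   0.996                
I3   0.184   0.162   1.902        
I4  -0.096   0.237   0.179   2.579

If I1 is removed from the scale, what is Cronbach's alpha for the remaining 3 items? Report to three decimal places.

α = 0.261

Remaining items: I2, I3, I4 (k = 3).
Σσ²ᵢ = 0.996 + 1.902 + 2.579 = 5.477
σ²_total = 5.477 + 2 × 0.578 = 6.633
α (item deleted) = (3/2)·(1 − 5.477/6.633) = 0.261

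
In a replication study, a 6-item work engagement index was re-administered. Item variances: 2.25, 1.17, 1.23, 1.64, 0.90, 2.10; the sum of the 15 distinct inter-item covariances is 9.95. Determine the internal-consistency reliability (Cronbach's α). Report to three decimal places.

ΣVar(i) = 2.25 + 1.17 + 1.23 + 1.64 + 0.90 + 2.10 = 9.29
Sum of distinct covariances = 9.95
σ²_T = ΣVar(i) + 2·Σcov = 9.29 + 2 × 9.95 = 29.19
α = (6/5)·(1 − 9.29/29.19) = 0.818

α = 0.818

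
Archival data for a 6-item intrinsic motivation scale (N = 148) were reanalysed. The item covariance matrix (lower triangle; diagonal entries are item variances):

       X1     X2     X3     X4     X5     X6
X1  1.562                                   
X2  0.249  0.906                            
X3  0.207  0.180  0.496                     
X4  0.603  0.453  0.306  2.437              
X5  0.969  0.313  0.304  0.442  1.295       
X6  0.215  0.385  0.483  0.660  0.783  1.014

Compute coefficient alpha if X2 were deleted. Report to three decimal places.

Remaining items: X1, X3, X4, X5, X6 (k = 5).
ΣVar(i) = 1.562 + 0.496 + 2.437 + 1.295 + 1.014 = 6.804
total variance = 6.804 + 2 × 4.972 = 16.748
α (item deleted) = (5/4)·(1 − 6.804/16.748) = 0.742

α = 0.742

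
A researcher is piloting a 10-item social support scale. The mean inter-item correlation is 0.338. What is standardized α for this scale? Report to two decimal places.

standardized α = 0.84

Standardized α = k·r̄ / (1 + (k−1)·r̄) = 10 × 0.338 / (1 + 9 × 0.338)
  = 3.3800 / 4.0420 = 0.84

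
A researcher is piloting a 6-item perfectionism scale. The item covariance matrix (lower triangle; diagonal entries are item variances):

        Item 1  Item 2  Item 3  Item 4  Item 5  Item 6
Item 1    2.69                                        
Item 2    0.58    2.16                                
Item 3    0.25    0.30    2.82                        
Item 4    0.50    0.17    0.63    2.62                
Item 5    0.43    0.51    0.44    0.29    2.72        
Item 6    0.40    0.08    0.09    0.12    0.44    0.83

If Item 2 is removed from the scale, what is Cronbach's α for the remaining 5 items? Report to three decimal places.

Remaining items: Item 1, Item 3, Item 4, Item 5, Item 6 (k = 5).
sum of item variances = 2.69 + 2.82 + 2.62 + 2.72 + 0.83 = 11.68
σ²_total = 11.68 + 2 × 3.59 = 18.86
α (item deleted) = (5/4)·(1 − 11.68/18.86) = 0.476

α = 0.476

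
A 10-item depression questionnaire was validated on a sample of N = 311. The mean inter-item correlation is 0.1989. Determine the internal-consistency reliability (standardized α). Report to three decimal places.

α = 0.713

Standardized α = k·r̄ / (1 + (k−1)·r̄) = 10 × 0.1989 / (1 + 9 × 0.1989)
  = 1.9890 / 2.7901 = 0.713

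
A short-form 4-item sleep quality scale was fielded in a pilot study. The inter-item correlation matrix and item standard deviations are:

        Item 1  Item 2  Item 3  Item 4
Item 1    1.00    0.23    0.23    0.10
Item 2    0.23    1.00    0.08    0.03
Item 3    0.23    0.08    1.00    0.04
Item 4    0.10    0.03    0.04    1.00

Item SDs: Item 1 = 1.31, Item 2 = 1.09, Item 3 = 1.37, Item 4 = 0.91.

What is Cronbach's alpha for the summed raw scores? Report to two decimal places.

Σσ²ᵢ = 1.31² + 1.09² + 1.37² + 0.91² = 5.6092
Covariances σ_ij = r_ij · s_i · s_j:
  σ(Item 1,Item 2) = 0.23 × 1.31 × 1.09 = 0.3284
  σ(Item 1,Item 3) = 0.23 × 1.31 × 1.37 = 0.4128
  σ(Item 1,Item 4) = 0.10 × 1.31 × 0.91 = 0.1192
  σ(Item 2,Item 3) = 0.08 × 1.09 × 1.37 = 0.1195
  σ(Item 2,Item 4) = 0.03 × 1.09 × 0.91 = 0.0298
  σ(Item 3,Item 4) = 0.04 × 1.37 × 0.91 = 0.0499
σ²_T = Σσ²ᵢ + 2·Σσ_ij = 5.6092 + 2 × 1.0596 = 7.7284
α = (4/3)·(1 − 5.6092/7.7284) = 0.37

α = 0.37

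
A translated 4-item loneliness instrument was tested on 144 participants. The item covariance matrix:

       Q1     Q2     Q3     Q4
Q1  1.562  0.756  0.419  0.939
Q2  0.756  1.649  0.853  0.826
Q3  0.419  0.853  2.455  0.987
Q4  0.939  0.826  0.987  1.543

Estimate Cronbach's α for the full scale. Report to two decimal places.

Σσᵢ² = 1.562 + 1.649 + 2.455 + 1.543 = 7.209
Sum of off-diagonal covariances = 4.780
Var(T) = 7.209 + 2 × 4.780 = 16.769
α = (k/(k−1))·(1 − Σσᵢ²/Var(T)) = (4/3)·(1 − 7.209/16.769) = 0.76

Cronbach's α = 0.76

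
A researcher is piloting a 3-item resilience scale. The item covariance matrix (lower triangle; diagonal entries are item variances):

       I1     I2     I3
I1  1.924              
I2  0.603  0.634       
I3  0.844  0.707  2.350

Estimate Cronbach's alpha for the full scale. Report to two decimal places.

Σσ²ᵢ = 1.924 + 0.634 + 2.350 = 4.908
Sum of the distinct covariances = 2.154
total variance = 4.908 + 2 × 2.154 = 9.216
α = (k/(k−1))·(1 − Σσ²ᵢ/total variance) = (3/2)·(1 − 4.908/9.216) = 0.70

Cronbach's alpha = 0.70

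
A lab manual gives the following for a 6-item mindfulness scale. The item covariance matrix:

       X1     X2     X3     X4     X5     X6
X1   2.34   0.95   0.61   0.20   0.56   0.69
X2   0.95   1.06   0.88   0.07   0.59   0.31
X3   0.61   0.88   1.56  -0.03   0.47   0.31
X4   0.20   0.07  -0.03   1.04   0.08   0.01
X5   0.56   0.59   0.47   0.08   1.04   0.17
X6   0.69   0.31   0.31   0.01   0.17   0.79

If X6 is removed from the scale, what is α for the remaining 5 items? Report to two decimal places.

Remaining items: X1, X2, X3, X4, X5 (k = 5).
ΣVar(i) = 2.34 + 1.06 + 1.56 + 1.04 + 1.04 = 7.04
σ²_T = 7.04 + 2 × 4.38 = 15.80
α (item deleted) = (5/4)·(1 − 7.04/15.80) = 0.69

α = 0.69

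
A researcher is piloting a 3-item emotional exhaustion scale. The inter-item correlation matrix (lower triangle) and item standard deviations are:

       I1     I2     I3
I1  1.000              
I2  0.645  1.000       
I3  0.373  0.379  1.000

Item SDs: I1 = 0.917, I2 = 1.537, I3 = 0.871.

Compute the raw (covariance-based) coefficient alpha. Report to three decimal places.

α = 0.696

Σσ²ᵢ = 0.917² + 1.537² + 0.871² = 3.9619
Covariances σ_ij = r_ij · s_i · s_j:
  σ(I1,I2) = 0.645 × 0.917 × 1.537 = 0.9091
  σ(I1,I3) = 0.373 × 0.917 × 0.871 = 0.2979
  σ(I2,I3) = 0.379 × 1.537 × 0.871 = 0.5074
σ²_T = Σσ²ᵢ + 2·Σσ_ij = 3.9619 + 2 × 1.7144 = 7.3907
α = (3/2)·(1 − 3.9619/7.3907) = 0.696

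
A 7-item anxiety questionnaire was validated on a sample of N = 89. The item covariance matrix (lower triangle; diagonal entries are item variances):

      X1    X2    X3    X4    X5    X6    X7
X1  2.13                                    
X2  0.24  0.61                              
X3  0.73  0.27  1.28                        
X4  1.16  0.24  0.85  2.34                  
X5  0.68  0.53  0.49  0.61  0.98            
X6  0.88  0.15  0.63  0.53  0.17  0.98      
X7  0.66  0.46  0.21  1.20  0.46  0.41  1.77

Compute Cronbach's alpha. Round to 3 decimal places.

sum of item variances = 2.13 + 0.61 + 1.28 + 2.34 + 0.98 + 0.98 + 1.77 = 10.09
Σ_{i<j} σ_ij = 11.56
σ²_T = 10.09 + 2 × 11.56 = 33.21
α = (k/(k−1))·(1 − sum of item variances/σ²_T) = (7/6)·(1 − 10.09/33.21) = 0.812

Cronbach's alpha = 0.812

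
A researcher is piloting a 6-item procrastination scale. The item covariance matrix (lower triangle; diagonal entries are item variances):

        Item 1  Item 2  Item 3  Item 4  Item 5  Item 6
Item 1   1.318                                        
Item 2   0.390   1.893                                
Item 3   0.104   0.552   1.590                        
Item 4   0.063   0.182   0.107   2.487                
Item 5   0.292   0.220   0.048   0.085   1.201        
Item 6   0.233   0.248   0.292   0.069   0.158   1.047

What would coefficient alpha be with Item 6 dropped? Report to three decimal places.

coefficient alpha = 0.406

Remaining items: Item 1, Item 2, Item 3, Item 4, Item 5 (k = 5).
sum of item variances = 1.318 + 1.893 + 1.590 + 2.487 + 1.201 = 8.489
Var(T) = 8.489 + 2 × 2.043 = 12.575
α (item deleted) = (5/4)·(1 − 8.489/12.575) = 0.406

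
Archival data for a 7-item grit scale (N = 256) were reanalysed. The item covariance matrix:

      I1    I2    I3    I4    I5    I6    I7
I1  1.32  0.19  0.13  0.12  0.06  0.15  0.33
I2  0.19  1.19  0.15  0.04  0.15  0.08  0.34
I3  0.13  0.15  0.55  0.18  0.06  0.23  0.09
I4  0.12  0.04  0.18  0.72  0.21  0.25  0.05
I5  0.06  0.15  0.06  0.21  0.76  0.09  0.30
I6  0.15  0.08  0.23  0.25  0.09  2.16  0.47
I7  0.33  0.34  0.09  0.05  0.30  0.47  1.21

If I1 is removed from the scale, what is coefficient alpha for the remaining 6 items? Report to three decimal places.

Remaining items: I2, I3, I4, I5, I6, I7 (k = 6).
Σσ²ᵢ = 1.19 + 0.55 + 0.72 + 0.76 + 2.16 + 1.21 = 6.59
σ²_total = 6.59 + 2 × 2.69 = 11.97
α (item deleted) = (6/5)·(1 − 6.59/11.97) = 0.539

α = 0.539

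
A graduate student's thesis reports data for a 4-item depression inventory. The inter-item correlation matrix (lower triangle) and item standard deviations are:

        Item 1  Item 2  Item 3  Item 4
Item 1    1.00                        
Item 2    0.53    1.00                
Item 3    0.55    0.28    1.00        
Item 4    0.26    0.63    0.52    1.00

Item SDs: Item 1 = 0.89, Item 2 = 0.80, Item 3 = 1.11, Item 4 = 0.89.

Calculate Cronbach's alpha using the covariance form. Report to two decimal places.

α = 0.77

Σσ²ᵢ = 0.89² + 0.80² + 1.11² + 0.89² = 3.4563
Covariances σ_ij = r_ij · s_i · s_j:
  σ(Item 1,Item 2) = 0.53 × 0.89 × 0.80 = 0.3774
  σ(Item 1,Item 3) = 0.55 × 0.89 × 1.11 = 0.5433
  σ(Item 1,Item 4) = 0.26 × 0.89 × 0.89 = 0.2059
  σ(Item 2,Item 3) = 0.28 × 0.80 × 1.11 = 0.2486
  σ(Item 2,Item 4) = 0.63 × 0.80 × 0.89 = 0.4486
  σ(Item 3,Item 4) = 0.52 × 1.11 × 0.89 = 0.5137
σ²_T = Σσ²ᵢ + 2·Σσ_ij = 3.4563 + 2 × 2.3375 = 8.1313
α = (4/3)·(1 − 3.4563/8.1313) = 0.77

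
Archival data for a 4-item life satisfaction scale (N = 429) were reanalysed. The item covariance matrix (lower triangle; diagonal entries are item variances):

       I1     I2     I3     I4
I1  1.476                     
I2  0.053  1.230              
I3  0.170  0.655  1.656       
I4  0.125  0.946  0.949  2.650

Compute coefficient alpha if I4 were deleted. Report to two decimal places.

α = 0.43

Remaining items: I1, I2, I3 (k = 3).
Σσ²ᵢ = 1.476 + 1.230 + 1.656 = 4.362
total variance = 4.362 + 2 × 0.878 = 6.118
α (item deleted) = (3/2)·(1 − 4.362/6.118) = 0.43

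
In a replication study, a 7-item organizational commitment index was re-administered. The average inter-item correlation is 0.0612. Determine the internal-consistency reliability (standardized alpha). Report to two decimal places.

Standardized α = k·r̄ / (1 + (k−1)·r̄) = 7 × 0.0612 / (1 + 6 × 0.0612)
  = 0.4284 / 1.3672 = 0.31

standardized alpha = 0.31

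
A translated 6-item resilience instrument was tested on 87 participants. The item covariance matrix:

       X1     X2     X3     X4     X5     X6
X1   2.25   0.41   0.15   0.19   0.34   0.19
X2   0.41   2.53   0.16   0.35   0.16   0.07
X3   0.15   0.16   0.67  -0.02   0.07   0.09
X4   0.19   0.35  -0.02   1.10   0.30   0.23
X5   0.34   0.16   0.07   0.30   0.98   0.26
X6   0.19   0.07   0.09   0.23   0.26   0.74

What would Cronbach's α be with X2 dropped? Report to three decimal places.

α = 0.482

Remaining items: X1, X3, X4, X5, X6 (k = 5).
sum of item variances = 2.25 + 0.67 + 1.10 + 0.98 + 0.74 = 5.74
σ²_T = 5.74 + 2 × 1.80 = 9.34
α (item deleted) = (5/4)·(1 − 5.74/9.34) = 0.482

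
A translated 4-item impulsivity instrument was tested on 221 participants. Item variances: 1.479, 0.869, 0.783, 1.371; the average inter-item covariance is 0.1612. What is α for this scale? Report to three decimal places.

ΣVar(i) = 1.479 + 0.869 + 0.783 + 1.371 = 4.502
Sum of the 6 distinct covariances = 6 × 0.1612 = 0.9672
Var(T) = ΣVar(i) + 2·Σcov = 4.502 + 2 × 0.9672 = 6.4364
α = (4/3)·(1 − 4.502/6.4364) = 0.401

α = 0.401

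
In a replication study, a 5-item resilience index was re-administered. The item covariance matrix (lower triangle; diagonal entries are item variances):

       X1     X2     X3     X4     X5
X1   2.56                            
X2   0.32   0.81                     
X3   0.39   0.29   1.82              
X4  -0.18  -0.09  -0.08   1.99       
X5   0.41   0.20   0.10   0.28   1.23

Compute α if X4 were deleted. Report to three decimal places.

Remaining items: X1, X2, X3, X5 (k = 4).
ΣVar(i) = 2.56 + 0.81 + 1.82 + 1.23 = 6.42
Var(T) = 6.42 + 2 × 1.71 = 9.84
α (item deleted) = (4/3)·(1 − 6.42/9.84) = 0.463

α = 0.463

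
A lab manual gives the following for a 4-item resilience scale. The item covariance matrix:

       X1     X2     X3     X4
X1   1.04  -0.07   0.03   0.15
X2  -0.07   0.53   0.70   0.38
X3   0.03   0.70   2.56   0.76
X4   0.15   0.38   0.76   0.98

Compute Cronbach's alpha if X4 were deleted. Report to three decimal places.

α = 0.363

Remaining items: X1, X2, X3 (k = 3).
ΣVar(i) = 1.04 + 0.53 + 2.56 = 4.13
σ²_total = 4.13 + 2 × 0.66 = 5.45
α (item deleted) = (3/2)·(1 − 4.13/5.45) = 0.363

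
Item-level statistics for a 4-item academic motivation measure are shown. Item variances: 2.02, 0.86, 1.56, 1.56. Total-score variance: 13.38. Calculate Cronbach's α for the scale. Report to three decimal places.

Σσ²ᵢ = 2.02 + 0.86 + 1.56 + 1.56 = 6.00
α = (k/(k−1))·(1 − Σσ²ᵢ/Var(T)) = (4/3)·(1 − 6.00/13.38) = 0.735

α = 0.735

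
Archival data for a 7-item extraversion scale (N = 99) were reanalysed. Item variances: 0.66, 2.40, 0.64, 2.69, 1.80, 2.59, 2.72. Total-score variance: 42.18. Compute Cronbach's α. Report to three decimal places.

Σσ²ᵢ = 0.66 + 2.40 + 0.64 + 2.69 + 1.80 + 2.59 + 2.72 = 13.50
α = (k/(k−1))·(1 − Σσ²ᵢ/σ²_T) = (7/6)·(1 − 13.50/42.18) = 0.793

α = 0.793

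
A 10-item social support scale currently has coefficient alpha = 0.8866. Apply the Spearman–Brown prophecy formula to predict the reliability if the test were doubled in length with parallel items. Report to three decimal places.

Length factor m = 2
α' = m·α / (1 + (m−1)·α)
   = 2 × 0.8866 / (1 + (2 − 1) × 0.8866)
   = 1.7732 / 1.8866 = 0.940

predicted reliability = 0.940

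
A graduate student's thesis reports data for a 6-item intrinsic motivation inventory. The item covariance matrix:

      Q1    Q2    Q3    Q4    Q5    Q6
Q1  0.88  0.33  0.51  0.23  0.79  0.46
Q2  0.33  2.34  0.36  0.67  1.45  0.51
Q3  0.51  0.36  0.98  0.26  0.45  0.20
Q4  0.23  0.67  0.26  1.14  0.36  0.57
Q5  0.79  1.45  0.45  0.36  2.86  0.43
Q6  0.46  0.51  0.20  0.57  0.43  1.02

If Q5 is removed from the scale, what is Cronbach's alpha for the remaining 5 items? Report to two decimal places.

Remaining items: Q1, Q2, Q3, Q4, Q6 (k = 5).
Σσ²ᵢ = 0.88 + 2.34 + 0.98 + 1.14 + 1.02 = 6.36
σ²_T = 6.36 + 2 × 4.10 = 14.56
α (item deleted) = (5/4)·(1 − 6.36/14.56) = 0.70

α = 0.70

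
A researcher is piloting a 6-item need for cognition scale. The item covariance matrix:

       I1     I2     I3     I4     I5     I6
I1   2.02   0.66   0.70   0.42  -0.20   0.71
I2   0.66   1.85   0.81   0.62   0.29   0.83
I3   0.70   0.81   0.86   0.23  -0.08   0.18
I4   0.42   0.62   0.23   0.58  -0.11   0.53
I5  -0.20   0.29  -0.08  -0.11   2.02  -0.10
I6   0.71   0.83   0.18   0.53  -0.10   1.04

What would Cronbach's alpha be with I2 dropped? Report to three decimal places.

Remaining items: I1, I3, I4, I5, I6 (k = 5).
Σσᵢ² = 2.02 + 0.86 + 0.58 + 2.02 + 1.04 = 6.52
Var(T) = 6.52 + 2 × 2.28 = 11.08
α (item deleted) = (5/4)·(1 − 6.52/11.08) = 0.514

α = 0.514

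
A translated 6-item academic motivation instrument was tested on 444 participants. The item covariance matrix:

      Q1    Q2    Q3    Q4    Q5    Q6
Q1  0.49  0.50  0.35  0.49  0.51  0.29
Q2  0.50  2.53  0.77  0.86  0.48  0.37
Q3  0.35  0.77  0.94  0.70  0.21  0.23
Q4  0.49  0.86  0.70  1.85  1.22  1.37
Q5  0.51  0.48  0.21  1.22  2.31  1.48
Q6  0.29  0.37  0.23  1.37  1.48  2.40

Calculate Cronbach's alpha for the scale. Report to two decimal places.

Σσᵢ² = 0.49 + 2.53 + 0.94 + 1.85 + 2.31 + 2.40 = 10.52
Sum of off-diagonal covariances = 9.83
σ²_T = 10.52 + 2 × 9.83 = 30.18
α = (k/(k−1))·(1 − Σσᵢ²/σ²_T) = (6/5)·(1 − 10.52/30.18) = 0.78

α = 0.78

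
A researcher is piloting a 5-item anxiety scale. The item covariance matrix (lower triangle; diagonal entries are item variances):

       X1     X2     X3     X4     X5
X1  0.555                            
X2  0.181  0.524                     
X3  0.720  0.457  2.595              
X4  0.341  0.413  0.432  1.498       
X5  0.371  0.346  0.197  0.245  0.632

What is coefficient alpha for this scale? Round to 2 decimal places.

ΣVar(i) = 0.555 + 0.524 + 2.595 + 1.498 + 0.632 = 5.804
Sum of the distinct covariances = 3.703
total variance = 5.804 + 2 × 3.703 = 13.210
α = (k/(k−1))·(1 − ΣVar(i)/total variance) = (5/4)·(1 − 5.804/13.210) = 0.70

α = 0.70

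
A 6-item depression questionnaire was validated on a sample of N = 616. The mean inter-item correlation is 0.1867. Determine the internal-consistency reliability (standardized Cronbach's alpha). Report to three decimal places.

α = 0.579

Standardized α = k·r̄ / (1 + (k−1)·r̄) = 6 × 0.1867 / (1 + 5 × 0.1867)
  = 1.1202 / 1.9335 = 0.579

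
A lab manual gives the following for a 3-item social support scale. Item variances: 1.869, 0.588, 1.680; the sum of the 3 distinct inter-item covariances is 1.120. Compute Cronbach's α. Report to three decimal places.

α = 0.527

Σσ²ᵢ = 1.869 + 0.588 + 1.680 = 4.137
Sum of distinct covariances = 1.120
total variance = Σσ²ᵢ + 2·Σcov = 4.137 + 2 × 1.120 = 6.377
α = (3/2)·(1 − 4.137/6.377) = 0.527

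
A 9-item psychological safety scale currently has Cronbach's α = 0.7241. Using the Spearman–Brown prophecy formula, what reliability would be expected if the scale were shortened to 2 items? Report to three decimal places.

Length factor m = 2/9 = 0.2222
α' = m·α / (1 − (1−m)·α)
   = 2/9 × 0.7241 / (1 − (1 − 2/9) × 0.7241)
   = 0.1609 / 0.4368 = 0.368

predicted reliability = 0.368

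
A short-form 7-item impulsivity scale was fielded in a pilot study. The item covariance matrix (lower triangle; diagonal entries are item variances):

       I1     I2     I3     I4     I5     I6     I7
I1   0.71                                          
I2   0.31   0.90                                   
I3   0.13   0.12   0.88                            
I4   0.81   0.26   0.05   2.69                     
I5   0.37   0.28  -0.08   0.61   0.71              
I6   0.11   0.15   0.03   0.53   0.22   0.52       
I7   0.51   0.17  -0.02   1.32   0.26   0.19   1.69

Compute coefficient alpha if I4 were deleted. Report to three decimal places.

Remaining items: I1, I2, I3, I5, I6, I7 (k = 6).
sum of item variances = 0.71 + 0.90 + 0.88 + 0.71 + 0.52 + 1.69 = 5.41
Var(T) = 5.41 + 2 × 2.75 = 10.91
α (item deleted) = (6/5)·(1 − 5.41/10.91) = 0.605

coefficient alpha = 0.605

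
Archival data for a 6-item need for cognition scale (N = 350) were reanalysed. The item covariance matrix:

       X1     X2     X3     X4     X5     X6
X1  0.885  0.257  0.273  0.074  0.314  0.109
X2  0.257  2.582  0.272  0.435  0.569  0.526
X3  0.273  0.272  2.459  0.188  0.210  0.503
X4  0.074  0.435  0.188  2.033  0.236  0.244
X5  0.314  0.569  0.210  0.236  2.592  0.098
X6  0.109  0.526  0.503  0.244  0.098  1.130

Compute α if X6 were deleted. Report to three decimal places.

Remaining items: X1, X2, X3, X4, X5 (k = 5).
sum of item variances = 0.885 + 2.582 + 2.459 + 2.033 + 2.592 = 10.551
total variance = 10.551 + 2 × 2.828 = 16.207
α (item deleted) = (5/4)·(1 − 10.551/16.207) = 0.436

α = 0.436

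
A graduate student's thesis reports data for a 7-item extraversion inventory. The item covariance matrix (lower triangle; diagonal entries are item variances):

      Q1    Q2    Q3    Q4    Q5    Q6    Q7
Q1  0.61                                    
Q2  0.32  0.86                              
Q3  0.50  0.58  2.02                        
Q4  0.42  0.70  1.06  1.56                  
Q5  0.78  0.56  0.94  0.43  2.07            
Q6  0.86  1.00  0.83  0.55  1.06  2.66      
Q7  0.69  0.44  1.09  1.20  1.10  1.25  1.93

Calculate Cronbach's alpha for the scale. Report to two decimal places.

Cronbach's alpha = 0.86

sum of item variances = 0.61 + 0.86 + 2.02 + 1.56 + 2.07 + 2.66 + 1.93 = 11.71
Sum of off-diagonal covariances = 16.36
Var(T) = 11.71 + 2 × 16.36 = 44.43
α = (k/(k−1))·(1 − sum of item variances/Var(T)) = (7/6)·(1 − 11.71/44.43) = 0.86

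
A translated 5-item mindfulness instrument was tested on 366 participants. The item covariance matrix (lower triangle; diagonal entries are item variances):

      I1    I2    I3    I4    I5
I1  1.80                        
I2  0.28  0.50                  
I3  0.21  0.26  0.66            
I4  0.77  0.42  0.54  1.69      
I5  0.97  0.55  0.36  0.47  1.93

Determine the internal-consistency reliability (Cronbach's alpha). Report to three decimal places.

α = 0.744

Σσᵢ² = 1.80 + 0.50 + 0.66 + 1.69 + 1.93 = 6.58
Sum of off-diagonal covariances = 4.83
σ²_total = 6.58 + 2 × 4.83 = 16.24
α = (k/(k−1))·(1 − Σσᵢ²/σ²_total) = (5/4)·(1 − 6.58/16.24) = 0.744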